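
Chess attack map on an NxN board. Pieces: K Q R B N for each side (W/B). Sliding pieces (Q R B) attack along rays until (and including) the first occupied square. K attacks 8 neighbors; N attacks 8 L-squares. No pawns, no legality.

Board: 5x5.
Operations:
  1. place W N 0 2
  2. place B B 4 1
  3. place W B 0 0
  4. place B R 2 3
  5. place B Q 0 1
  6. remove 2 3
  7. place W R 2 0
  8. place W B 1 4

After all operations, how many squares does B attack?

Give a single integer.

Answer: 13

Derivation:
Op 1: place WN@(0,2)
Op 2: place BB@(4,1)
Op 3: place WB@(0,0)
Op 4: place BR@(2,3)
Op 5: place BQ@(0,1)
Op 6: remove (2,3)
Op 7: place WR@(2,0)
Op 8: place WB@(1,4)
Per-piece attacks for B:
  BQ@(0,1): attacks (0,2) (0,0) (1,1) (2,1) (3,1) (4,1) (1,2) (2,3) (3,4) (1,0) [ray(0,1) blocked at (0,2); ray(0,-1) blocked at (0,0); ray(1,0) blocked at (4,1)]
  BB@(4,1): attacks (3,2) (2,3) (1,4) (3,0) [ray(-1,1) blocked at (1,4)]
Union (13 distinct): (0,0) (0,2) (1,0) (1,1) (1,2) (1,4) (2,1) (2,3) (3,0) (3,1) (3,2) (3,4) (4,1)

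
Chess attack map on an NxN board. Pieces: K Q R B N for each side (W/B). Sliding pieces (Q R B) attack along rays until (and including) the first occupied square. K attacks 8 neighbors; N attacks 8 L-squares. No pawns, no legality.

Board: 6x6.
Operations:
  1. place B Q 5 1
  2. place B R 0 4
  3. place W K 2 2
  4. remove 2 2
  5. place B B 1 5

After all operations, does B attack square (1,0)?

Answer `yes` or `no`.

Op 1: place BQ@(5,1)
Op 2: place BR@(0,4)
Op 3: place WK@(2,2)
Op 4: remove (2,2)
Op 5: place BB@(1,5)
Per-piece attacks for B:
  BR@(0,4): attacks (0,5) (0,3) (0,2) (0,1) (0,0) (1,4) (2,4) (3,4) (4,4) (5,4)
  BB@(1,5): attacks (2,4) (3,3) (4,2) (5,1) (0,4) [ray(1,-1) blocked at (5,1); ray(-1,-1) blocked at (0,4)]
  BQ@(5,1): attacks (5,2) (5,3) (5,4) (5,5) (5,0) (4,1) (3,1) (2,1) (1,1) (0,1) (4,2) (3,3) (2,4) (1,5) (4,0) [ray(-1,1) blocked at (1,5)]
B attacks (1,0): no

Answer: no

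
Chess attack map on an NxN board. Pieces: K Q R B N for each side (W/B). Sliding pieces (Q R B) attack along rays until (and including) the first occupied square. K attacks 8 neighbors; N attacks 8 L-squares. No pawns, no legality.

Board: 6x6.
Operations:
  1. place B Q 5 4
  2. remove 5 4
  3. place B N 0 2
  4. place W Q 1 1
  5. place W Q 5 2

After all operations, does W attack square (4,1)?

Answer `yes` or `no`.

Answer: yes

Derivation:
Op 1: place BQ@(5,4)
Op 2: remove (5,4)
Op 3: place BN@(0,2)
Op 4: place WQ@(1,1)
Op 5: place WQ@(5,2)
Per-piece attacks for W:
  WQ@(1,1): attacks (1,2) (1,3) (1,4) (1,5) (1,0) (2,1) (3,1) (4,1) (5,1) (0,1) (2,2) (3,3) (4,4) (5,5) (2,0) (0,2) (0,0) [ray(-1,1) blocked at (0,2)]
  WQ@(5,2): attacks (5,3) (5,4) (5,5) (5,1) (5,0) (4,2) (3,2) (2,2) (1,2) (0,2) (4,3) (3,4) (2,5) (4,1) (3,0) [ray(-1,0) blocked at (0,2)]
W attacks (4,1): yes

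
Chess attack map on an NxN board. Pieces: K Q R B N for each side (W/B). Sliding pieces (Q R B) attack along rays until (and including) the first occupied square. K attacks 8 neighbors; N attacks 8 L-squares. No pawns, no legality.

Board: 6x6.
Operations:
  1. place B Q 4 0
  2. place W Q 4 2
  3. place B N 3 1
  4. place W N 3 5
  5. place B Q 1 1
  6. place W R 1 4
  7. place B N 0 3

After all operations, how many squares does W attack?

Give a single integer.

Answer: 23

Derivation:
Op 1: place BQ@(4,0)
Op 2: place WQ@(4,2)
Op 3: place BN@(3,1)
Op 4: place WN@(3,5)
Op 5: place BQ@(1,1)
Op 6: place WR@(1,4)
Op 7: place BN@(0,3)
Per-piece attacks for W:
  WR@(1,4): attacks (1,5) (1,3) (1,2) (1,1) (2,4) (3,4) (4,4) (5,4) (0,4) [ray(0,-1) blocked at (1,1)]
  WN@(3,5): attacks (4,3) (5,4) (2,3) (1,4)
  WQ@(4,2): attacks (4,3) (4,4) (4,5) (4,1) (4,0) (5,2) (3,2) (2,2) (1,2) (0,2) (5,3) (5,1) (3,3) (2,4) (1,5) (3,1) [ray(0,-1) blocked at (4,0); ray(-1,-1) blocked at (3,1)]
Union (23 distinct): (0,2) (0,4) (1,1) (1,2) (1,3) (1,4) (1,5) (2,2) (2,3) (2,4) (3,1) (3,2) (3,3) (3,4) (4,0) (4,1) (4,3) (4,4) (4,5) (5,1) (5,2) (5,3) (5,4)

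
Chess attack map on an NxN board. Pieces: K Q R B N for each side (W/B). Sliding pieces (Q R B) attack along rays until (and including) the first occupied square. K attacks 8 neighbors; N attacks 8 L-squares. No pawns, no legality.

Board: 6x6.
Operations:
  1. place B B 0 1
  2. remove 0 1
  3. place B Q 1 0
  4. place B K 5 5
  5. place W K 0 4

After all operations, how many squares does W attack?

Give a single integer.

Answer: 5

Derivation:
Op 1: place BB@(0,1)
Op 2: remove (0,1)
Op 3: place BQ@(1,0)
Op 4: place BK@(5,5)
Op 5: place WK@(0,4)
Per-piece attacks for W:
  WK@(0,4): attacks (0,5) (0,3) (1,4) (1,5) (1,3)
Union (5 distinct): (0,3) (0,5) (1,3) (1,4) (1,5)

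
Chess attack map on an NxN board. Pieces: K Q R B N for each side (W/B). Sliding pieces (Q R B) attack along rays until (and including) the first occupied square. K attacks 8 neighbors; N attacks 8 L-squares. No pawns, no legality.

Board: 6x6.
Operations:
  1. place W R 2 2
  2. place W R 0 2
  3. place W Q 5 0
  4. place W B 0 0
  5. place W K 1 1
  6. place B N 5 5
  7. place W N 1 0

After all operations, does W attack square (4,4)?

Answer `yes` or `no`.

Op 1: place WR@(2,2)
Op 2: place WR@(0,2)
Op 3: place WQ@(5,0)
Op 4: place WB@(0,0)
Op 5: place WK@(1,1)
Op 6: place BN@(5,5)
Op 7: place WN@(1,0)
Per-piece attacks for W:
  WB@(0,0): attacks (1,1) [ray(1,1) blocked at (1,1)]
  WR@(0,2): attacks (0,3) (0,4) (0,5) (0,1) (0,0) (1,2) (2,2) [ray(0,-1) blocked at (0,0); ray(1,0) blocked at (2,2)]
  WN@(1,0): attacks (2,2) (3,1) (0,2)
  WK@(1,1): attacks (1,2) (1,0) (2,1) (0,1) (2,2) (2,0) (0,2) (0,0)
  WR@(2,2): attacks (2,3) (2,4) (2,5) (2,1) (2,0) (3,2) (4,2) (5,2) (1,2) (0,2) [ray(-1,0) blocked at (0,2)]
  WQ@(5,0): attacks (5,1) (5,2) (5,3) (5,4) (5,5) (4,0) (3,0) (2,0) (1,0) (4,1) (3,2) (2,3) (1,4) (0,5) [ray(0,1) blocked at (5,5); ray(-1,0) blocked at (1,0)]
W attacks (4,4): no

Answer: no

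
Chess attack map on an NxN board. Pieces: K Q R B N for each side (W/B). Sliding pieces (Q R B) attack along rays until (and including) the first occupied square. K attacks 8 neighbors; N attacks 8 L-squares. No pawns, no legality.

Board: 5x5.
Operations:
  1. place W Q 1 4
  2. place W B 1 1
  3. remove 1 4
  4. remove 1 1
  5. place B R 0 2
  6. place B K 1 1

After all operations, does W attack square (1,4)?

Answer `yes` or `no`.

Answer: no

Derivation:
Op 1: place WQ@(1,4)
Op 2: place WB@(1,1)
Op 3: remove (1,4)
Op 4: remove (1,1)
Op 5: place BR@(0,2)
Op 6: place BK@(1,1)
Per-piece attacks for W:
W attacks (1,4): no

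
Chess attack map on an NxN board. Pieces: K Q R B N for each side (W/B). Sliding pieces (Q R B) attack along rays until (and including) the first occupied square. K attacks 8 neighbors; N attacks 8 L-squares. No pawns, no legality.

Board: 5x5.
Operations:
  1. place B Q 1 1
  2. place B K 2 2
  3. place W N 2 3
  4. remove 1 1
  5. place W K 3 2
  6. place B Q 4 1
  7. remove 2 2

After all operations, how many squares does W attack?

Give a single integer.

Op 1: place BQ@(1,1)
Op 2: place BK@(2,2)
Op 3: place WN@(2,3)
Op 4: remove (1,1)
Op 5: place WK@(3,2)
Op 6: place BQ@(4,1)
Op 7: remove (2,2)
Per-piece attacks for W:
  WN@(2,3): attacks (4,4) (0,4) (3,1) (4,2) (1,1) (0,2)
  WK@(3,2): attacks (3,3) (3,1) (4,2) (2,2) (4,3) (4,1) (2,3) (2,1)
Union (12 distinct): (0,2) (0,4) (1,1) (2,1) (2,2) (2,3) (3,1) (3,3) (4,1) (4,2) (4,3) (4,4)

Answer: 12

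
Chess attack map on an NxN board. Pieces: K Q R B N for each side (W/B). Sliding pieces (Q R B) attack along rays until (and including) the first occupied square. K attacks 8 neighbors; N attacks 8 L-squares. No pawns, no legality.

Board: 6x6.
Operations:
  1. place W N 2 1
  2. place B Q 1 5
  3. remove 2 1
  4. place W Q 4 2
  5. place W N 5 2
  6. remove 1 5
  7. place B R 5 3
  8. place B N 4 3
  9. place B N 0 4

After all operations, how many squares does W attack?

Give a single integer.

Answer: 16

Derivation:
Op 1: place WN@(2,1)
Op 2: place BQ@(1,5)
Op 3: remove (2,1)
Op 4: place WQ@(4,2)
Op 5: place WN@(5,2)
Op 6: remove (1,5)
Op 7: place BR@(5,3)
Op 8: place BN@(4,3)
Op 9: place BN@(0,4)
Per-piece attacks for W:
  WQ@(4,2): attacks (4,3) (4,1) (4,0) (5,2) (3,2) (2,2) (1,2) (0,2) (5,3) (5,1) (3,3) (2,4) (1,5) (3,1) (2,0) [ray(0,1) blocked at (4,3); ray(1,0) blocked at (5,2); ray(1,1) blocked at (5,3)]
  WN@(5,2): attacks (4,4) (3,3) (4,0) (3,1)
Union (16 distinct): (0,2) (1,2) (1,5) (2,0) (2,2) (2,4) (3,1) (3,2) (3,3) (4,0) (4,1) (4,3) (4,4) (5,1) (5,2) (5,3)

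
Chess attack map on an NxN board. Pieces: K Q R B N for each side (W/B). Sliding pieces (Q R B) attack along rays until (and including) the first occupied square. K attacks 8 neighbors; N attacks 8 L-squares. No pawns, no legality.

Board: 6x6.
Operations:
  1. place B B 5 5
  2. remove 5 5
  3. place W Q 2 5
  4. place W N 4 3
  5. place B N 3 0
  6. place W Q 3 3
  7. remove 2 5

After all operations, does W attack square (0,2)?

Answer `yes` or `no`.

Op 1: place BB@(5,5)
Op 2: remove (5,5)
Op 3: place WQ@(2,5)
Op 4: place WN@(4,3)
Op 5: place BN@(3,0)
Op 6: place WQ@(3,3)
Op 7: remove (2,5)
Per-piece attacks for W:
  WQ@(3,3): attacks (3,4) (3,5) (3,2) (3,1) (3,0) (4,3) (2,3) (1,3) (0,3) (4,4) (5,5) (4,2) (5,1) (2,4) (1,5) (2,2) (1,1) (0,0) [ray(0,-1) blocked at (3,0); ray(1,0) blocked at (4,3)]
  WN@(4,3): attacks (5,5) (3,5) (2,4) (5,1) (3,1) (2,2)
W attacks (0,2): no

Answer: no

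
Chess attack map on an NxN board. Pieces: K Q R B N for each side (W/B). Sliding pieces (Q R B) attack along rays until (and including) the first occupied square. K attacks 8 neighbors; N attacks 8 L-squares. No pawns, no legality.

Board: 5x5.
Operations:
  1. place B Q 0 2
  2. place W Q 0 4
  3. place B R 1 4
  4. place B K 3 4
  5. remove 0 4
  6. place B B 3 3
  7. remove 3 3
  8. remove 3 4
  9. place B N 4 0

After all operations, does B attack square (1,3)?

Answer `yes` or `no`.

Op 1: place BQ@(0,2)
Op 2: place WQ@(0,4)
Op 3: place BR@(1,4)
Op 4: place BK@(3,4)
Op 5: remove (0,4)
Op 6: place BB@(3,3)
Op 7: remove (3,3)
Op 8: remove (3,4)
Op 9: place BN@(4,0)
Per-piece attacks for B:
  BQ@(0,2): attacks (0,3) (0,4) (0,1) (0,0) (1,2) (2,2) (3,2) (4,2) (1,3) (2,4) (1,1) (2,0)
  BR@(1,4): attacks (1,3) (1,2) (1,1) (1,0) (2,4) (3,4) (4,4) (0,4)
  BN@(4,0): attacks (3,2) (2,1)
B attacks (1,3): yes

Answer: yes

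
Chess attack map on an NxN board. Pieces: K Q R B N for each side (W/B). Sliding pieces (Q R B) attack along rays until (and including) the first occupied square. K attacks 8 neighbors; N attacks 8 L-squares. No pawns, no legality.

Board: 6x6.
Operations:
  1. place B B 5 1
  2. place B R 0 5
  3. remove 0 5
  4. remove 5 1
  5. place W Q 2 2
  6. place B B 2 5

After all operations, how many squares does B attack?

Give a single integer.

Op 1: place BB@(5,1)
Op 2: place BR@(0,5)
Op 3: remove (0,5)
Op 4: remove (5,1)
Op 5: place WQ@(2,2)
Op 6: place BB@(2,5)
Per-piece attacks for B:
  BB@(2,5): attacks (3,4) (4,3) (5,2) (1,4) (0,3)
Union (5 distinct): (0,3) (1,4) (3,4) (4,3) (5,2)

Answer: 5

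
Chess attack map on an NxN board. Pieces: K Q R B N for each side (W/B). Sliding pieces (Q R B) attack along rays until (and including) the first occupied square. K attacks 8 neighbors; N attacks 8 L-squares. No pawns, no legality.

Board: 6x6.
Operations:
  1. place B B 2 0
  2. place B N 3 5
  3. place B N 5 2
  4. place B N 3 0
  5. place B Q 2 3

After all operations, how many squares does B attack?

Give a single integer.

Answer: 28

Derivation:
Op 1: place BB@(2,0)
Op 2: place BN@(3,5)
Op 3: place BN@(5,2)
Op 4: place BN@(3,0)
Op 5: place BQ@(2,3)
Per-piece attacks for B:
  BB@(2,0): attacks (3,1) (4,2) (5,3) (1,1) (0,2)
  BQ@(2,3): attacks (2,4) (2,5) (2,2) (2,1) (2,0) (3,3) (4,3) (5,3) (1,3) (0,3) (3,4) (4,5) (3,2) (4,1) (5,0) (1,4) (0,5) (1,2) (0,1) [ray(0,-1) blocked at (2,0)]
  BN@(3,0): attacks (4,2) (5,1) (2,2) (1,1)
  BN@(3,5): attacks (4,3) (5,4) (2,3) (1,4)
  BN@(5,2): attacks (4,4) (3,3) (4,0) (3,1)
Union (28 distinct): (0,1) (0,2) (0,3) (0,5) (1,1) (1,2) (1,3) (1,4) (2,0) (2,1) (2,2) (2,3) (2,4) (2,5) (3,1) (3,2) (3,3) (3,4) (4,0) (4,1) (4,2) (4,3) (4,4) (4,5) (5,0) (5,1) (5,3) (5,4)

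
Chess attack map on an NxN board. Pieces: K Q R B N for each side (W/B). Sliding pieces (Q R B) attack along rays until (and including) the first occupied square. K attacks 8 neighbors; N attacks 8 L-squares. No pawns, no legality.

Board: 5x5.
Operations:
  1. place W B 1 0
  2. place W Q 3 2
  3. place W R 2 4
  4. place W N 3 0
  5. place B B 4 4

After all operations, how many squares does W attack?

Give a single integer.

Op 1: place WB@(1,0)
Op 2: place WQ@(3,2)
Op 3: place WR@(2,4)
Op 4: place WN@(3,0)
Op 5: place BB@(4,4)
Per-piece attacks for W:
  WB@(1,0): attacks (2,1) (3,2) (0,1) [ray(1,1) blocked at (3,2)]
  WR@(2,4): attacks (2,3) (2,2) (2,1) (2,0) (3,4) (4,4) (1,4) (0,4) [ray(1,0) blocked at (4,4)]
  WN@(3,0): attacks (4,2) (2,2) (1,1)
  WQ@(3,2): attacks (3,3) (3,4) (3,1) (3,0) (4,2) (2,2) (1,2) (0,2) (4,3) (4,1) (2,3) (1,4) (2,1) (1,0) [ray(0,-1) blocked at (3,0); ray(-1,-1) blocked at (1,0)]
Union (20 distinct): (0,1) (0,2) (0,4) (1,0) (1,1) (1,2) (1,4) (2,0) (2,1) (2,2) (2,3) (3,0) (3,1) (3,2) (3,3) (3,4) (4,1) (4,2) (4,3) (4,4)

Answer: 20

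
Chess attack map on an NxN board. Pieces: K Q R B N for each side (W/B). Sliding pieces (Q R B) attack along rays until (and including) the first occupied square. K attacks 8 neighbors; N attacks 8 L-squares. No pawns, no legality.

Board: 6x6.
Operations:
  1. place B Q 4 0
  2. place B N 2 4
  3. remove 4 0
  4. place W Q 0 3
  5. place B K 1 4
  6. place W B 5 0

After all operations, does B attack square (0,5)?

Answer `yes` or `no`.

Op 1: place BQ@(4,0)
Op 2: place BN@(2,4)
Op 3: remove (4,0)
Op 4: place WQ@(0,3)
Op 5: place BK@(1,4)
Op 6: place WB@(5,0)
Per-piece attacks for B:
  BK@(1,4): attacks (1,5) (1,3) (2,4) (0,4) (2,5) (2,3) (0,5) (0,3)
  BN@(2,4): attacks (4,5) (0,5) (3,2) (4,3) (1,2) (0,3)
B attacks (0,5): yes

Answer: yes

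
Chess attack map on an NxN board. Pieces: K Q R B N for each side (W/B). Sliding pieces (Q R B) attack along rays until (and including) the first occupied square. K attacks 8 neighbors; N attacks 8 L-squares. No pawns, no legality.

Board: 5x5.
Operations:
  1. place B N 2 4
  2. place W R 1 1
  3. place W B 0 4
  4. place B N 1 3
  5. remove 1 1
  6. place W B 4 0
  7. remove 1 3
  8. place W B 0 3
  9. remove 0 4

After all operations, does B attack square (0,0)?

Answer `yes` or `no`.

Answer: no

Derivation:
Op 1: place BN@(2,4)
Op 2: place WR@(1,1)
Op 3: place WB@(0,4)
Op 4: place BN@(1,3)
Op 5: remove (1,1)
Op 6: place WB@(4,0)
Op 7: remove (1,3)
Op 8: place WB@(0,3)
Op 9: remove (0,4)
Per-piece attacks for B:
  BN@(2,4): attacks (3,2) (4,3) (1,2) (0,3)
B attacks (0,0): no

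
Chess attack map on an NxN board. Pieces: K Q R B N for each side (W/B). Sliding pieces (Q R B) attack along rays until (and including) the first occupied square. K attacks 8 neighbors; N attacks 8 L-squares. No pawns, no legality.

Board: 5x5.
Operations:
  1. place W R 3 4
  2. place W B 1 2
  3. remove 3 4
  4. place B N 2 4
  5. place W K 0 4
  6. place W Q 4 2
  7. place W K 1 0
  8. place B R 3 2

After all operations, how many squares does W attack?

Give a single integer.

Answer: 19

Derivation:
Op 1: place WR@(3,4)
Op 2: place WB@(1,2)
Op 3: remove (3,4)
Op 4: place BN@(2,4)
Op 5: place WK@(0,4)
Op 6: place WQ@(4,2)
Op 7: place WK@(1,0)
Op 8: place BR@(3,2)
Per-piece attacks for W:
  WK@(0,4): attacks (0,3) (1,4) (1,3)
  WK@(1,0): attacks (1,1) (2,0) (0,0) (2,1) (0,1)
  WB@(1,2): attacks (2,3) (3,4) (2,1) (3,0) (0,3) (0,1)
  WQ@(4,2): attacks (4,3) (4,4) (4,1) (4,0) (3,2) (3,3) (2,4) (3,1) (2,0) [ray(-1,0) blocked at (3,2); ray(-1,1) blocked at (2,4)]
Union (19 distinct): (0,0) (0,1) (0,3) (1,1) (1,3) (1,4) (2,0) (2,1) (2,3) (2,4) (3,0) (3,1) (3,2) (3,3) (3,4) (4,0) (4,1) (4,3) (4,4)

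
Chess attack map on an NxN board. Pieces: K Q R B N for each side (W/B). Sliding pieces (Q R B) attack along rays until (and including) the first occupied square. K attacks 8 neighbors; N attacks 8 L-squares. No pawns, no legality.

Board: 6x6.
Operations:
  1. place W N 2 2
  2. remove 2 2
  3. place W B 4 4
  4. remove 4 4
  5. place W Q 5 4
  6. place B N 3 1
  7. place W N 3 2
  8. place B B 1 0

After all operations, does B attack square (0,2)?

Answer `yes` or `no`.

Op 1: place WN@(2,2)
Op 2: remove (2,2)
Op 3: place WB@(4,4)
Op 4: remove (4,4)
Op 5: place WQ@(5,4)
Op 6: place BN@(3,1)
Op 7: place WN@(3,2)
Op 8: place BB@(1,0)
Per-piece attacks for B:
  BB@(1,0): attacks (2,1) (3,2) (0,1) [ray(1,1) blocked at (3,2)]
  BN@(3,1): attacks (4,3) (5,2) (2,3) (1,2) (5,0) (1,0)
B attacks (0,2): no

Answer: no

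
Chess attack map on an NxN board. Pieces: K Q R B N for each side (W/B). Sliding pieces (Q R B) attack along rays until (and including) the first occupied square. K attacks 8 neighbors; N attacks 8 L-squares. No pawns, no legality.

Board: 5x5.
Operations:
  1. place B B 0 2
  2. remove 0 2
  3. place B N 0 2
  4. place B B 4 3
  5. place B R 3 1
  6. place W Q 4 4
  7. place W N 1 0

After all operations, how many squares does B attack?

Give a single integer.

Answer: 11

Derivation:
Op 1: place BB@(0,2)
Op 2: remove (0,2)
Op 3: place BN@(0,2)
Op 4: place BB@(4,3)
Op 5: place BR@(3,1)
Op 6: place WQ@(4,4)
Op 7: place WN@(1,0)
Per-piece attacks for B:
  BN@(0,2): attacks (1,4) (2,3) (1,0) (2,1)
  BR@(3,1): attacks (3,2) (3,3) (3,4) (3,0) (4,1) (2,1) (1,1) (0,1)
  BB@(4,3): attacks (3,4) (3,2) (2,1) (1,0) [ray(-1,-1) blocked at (1,0)]
Union (11 distinct): (0,1) (1,0) (1,1) (1,4) (2,1) (2,3) (3,0) (3,2) (3,3) (3,4) (4,1)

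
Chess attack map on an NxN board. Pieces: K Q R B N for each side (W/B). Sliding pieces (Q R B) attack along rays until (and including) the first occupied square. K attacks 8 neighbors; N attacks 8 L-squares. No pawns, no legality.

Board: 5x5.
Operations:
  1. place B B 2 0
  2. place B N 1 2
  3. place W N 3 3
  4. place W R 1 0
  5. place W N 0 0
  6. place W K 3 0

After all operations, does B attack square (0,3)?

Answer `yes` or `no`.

Op 1: place BB@(2,0)
Op 2: place BN@(1,2)
Op 3: place WN@(3,3)
Op 4: place WR@(1,0)
Op 5: place WN@(0,0)
Op 6: place WK@(3,0)
Per-piece attacks for B:
  BN@(1,2): attacks (2,4) (3,3) (0,4) (2,0) (3,1) (0,0)
  BB@(2,0): attacks (3,1) (4,2) (1,1) (0,2)
B attacks (0,3): no

Answer: no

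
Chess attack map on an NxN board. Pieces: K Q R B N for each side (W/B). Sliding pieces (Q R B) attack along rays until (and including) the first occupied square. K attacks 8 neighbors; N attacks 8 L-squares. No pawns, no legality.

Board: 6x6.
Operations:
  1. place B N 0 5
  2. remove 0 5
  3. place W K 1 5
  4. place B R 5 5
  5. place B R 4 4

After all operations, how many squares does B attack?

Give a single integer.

Answer: 17

Derivation:
Op 1: place BN@(0,5)
Op 2: remove (0,5)
Op 3: place WK@(1,5)
Op 4: place BR@(5,5)
Op 5: place BR@(4,4)
Per-piece attacks for B:
  BR@(4,4): attacks (4,5) (4,3) (4,2) (4,1) (4,0) (5,4) (3,4) (2,4) (1,4) (0,4)
  BR@(5,5): attacks (5,4) (5,3) (5,2) (5,1) (5,0) (4,5) (3,5) (2,5) (1,5) [ray(-1,0) blocked at (1,5)]
Union (17 distinct): (0,4) (1,4) (1,5) (2,4) (2,5) (3,4) (3,5) (4,0) (4,1) (4,2) (4,3) (4,5) (5,0) (5,1) (5,2) (5,3) (5,4)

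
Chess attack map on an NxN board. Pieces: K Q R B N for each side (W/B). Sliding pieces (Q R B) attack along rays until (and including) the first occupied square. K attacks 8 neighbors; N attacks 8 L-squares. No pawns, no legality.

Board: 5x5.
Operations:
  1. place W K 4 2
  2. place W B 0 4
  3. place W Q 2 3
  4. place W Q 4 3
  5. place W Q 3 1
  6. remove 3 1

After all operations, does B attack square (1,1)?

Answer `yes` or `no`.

Answer: no

Derivation:
Op 1: place WK@(4,2)
Op 2: place WB@(0,4)
Op 3: place WQ@(2,3)
Op 4: place WQ@(4,3)
Op 5: place WQ@(3,1)
Op 6: remove (3,1)
Per-piece attacks for B:
B attacks (1,1): no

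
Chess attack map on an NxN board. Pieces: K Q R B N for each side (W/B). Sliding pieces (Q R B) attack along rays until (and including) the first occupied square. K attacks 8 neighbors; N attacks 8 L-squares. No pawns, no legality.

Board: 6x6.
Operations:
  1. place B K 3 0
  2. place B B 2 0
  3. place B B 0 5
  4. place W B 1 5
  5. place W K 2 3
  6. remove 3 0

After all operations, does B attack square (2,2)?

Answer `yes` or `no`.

Answer: no

Derivation:
Op 1: place BK@(3,0)
Op 2: place BB@(2,0)
Op 3: place BB@(0,5)
Op 4: place WB@(1,5)
Op 5: place WK@(2,3)
Op 6: remove (3,0)
Per-piece attacks for B:
  BB@(0,5): attacks (1,4) (2,3) [ray(1,-1) blocked at (2,3)]
  BB@(2,0): attacks (3,1) (4,2) (5,3) (1,1) (0,2)
B attacks (2,2): no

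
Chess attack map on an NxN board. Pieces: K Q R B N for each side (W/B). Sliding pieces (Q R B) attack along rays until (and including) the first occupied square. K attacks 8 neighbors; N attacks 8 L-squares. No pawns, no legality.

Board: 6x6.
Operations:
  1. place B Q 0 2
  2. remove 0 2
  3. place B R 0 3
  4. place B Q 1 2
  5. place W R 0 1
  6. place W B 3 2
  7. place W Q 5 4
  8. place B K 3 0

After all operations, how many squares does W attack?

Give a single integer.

Answer: 24

Derivation:
Op 1: place BQ@(0,2)
Op 2: remove (0,2)
Op 3: place BR@(0,3)
Op 4: place BQ@(1,2)
Op 5: place WR@(0,1)
Op 6: place WB@(3,2)
Op 7: place WQ@(5,4)
Op 8: place BK@(3,0)
Per-piece attacks for W:
  WR@(0,1): attacks (0,2) (0,3) (0,0) (1,1) (2,1) (3,1) (4,1) (5,1) [ray(0,1) blocked at (0,3)]
  WB@(3,2): attacks (4,3) (5,4) (4,1) (5,0) (2,3) (1,4) (0,5) (2,1) (1,0) [ray(1,1) blocked at (5,4)]
  WQ@(5,4): attacks (5,5) (5,3) (5,2) (5,1) (5,0) (4,4) (3,4) (2,4) (1,4) (0,4) (4,5) (4,3) (3,2) [ray(-1,-1) blocked at (3,2)]
Union (24 distinct): (0,0) (0,2) (0,3) (0,4) (0,5) (1,0) (1,1) (1,4) (2,1) (2,3) (2,4) (3,1) (3,2) (3,4) (4,1) (4,3) (4,4) (4,5) (5,0) (5,1) (5,2) (5,3) (5,4) (5,5)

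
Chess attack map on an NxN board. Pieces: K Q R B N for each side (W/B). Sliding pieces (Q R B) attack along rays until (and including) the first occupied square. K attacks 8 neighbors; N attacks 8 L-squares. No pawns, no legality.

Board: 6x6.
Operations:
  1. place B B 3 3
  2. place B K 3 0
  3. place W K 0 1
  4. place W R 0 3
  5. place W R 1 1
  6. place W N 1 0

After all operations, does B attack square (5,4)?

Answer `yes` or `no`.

Op 1: place BB@(3,3)
Op 2: place BK@(3,0)
Op 3: place WK@(0,1)
Op 4: place WR@(0,3)
Op 5: place WR@(1,1)
Op 6: place WN@(1,0)
Per-piece attacks for B:
  BK@(3,0): attacks (3,1) (4,0) (2,0) (4,1) (2,1)
  BB@(3,3): attacks (4,4) (5,5) (4,2) (5,1) (2,4) (1,5) (2,2) (1,1) [ray(-1,-1) blocked at (1,1)]
B attacks (5,4): no

Answer: no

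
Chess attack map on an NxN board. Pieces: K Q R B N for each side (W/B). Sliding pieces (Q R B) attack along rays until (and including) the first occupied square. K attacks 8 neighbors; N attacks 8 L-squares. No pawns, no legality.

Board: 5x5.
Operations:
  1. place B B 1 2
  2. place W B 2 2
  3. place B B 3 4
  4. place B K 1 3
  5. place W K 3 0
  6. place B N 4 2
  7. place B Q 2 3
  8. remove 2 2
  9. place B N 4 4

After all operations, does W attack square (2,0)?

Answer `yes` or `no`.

Answer: yes

Derivation:
Op 1: place BB@(1,2)
Op 2: place WB@(2,2)
Op 3: place BB@(3,4)
Op 4: place BK@(1,3)
Op 5: place WK@(3,0)
Op 6: place BN@(4,2)
Op 7: place BQ@(2,3)
Op 8: remove (2,2)
Op 9: place BN@(4,4)
Per-piece attacks for W:
  WK@(3,0): attacks (3,1) (4,0) (2,0) (4,1) (2,1)
W attacks (2,0): yes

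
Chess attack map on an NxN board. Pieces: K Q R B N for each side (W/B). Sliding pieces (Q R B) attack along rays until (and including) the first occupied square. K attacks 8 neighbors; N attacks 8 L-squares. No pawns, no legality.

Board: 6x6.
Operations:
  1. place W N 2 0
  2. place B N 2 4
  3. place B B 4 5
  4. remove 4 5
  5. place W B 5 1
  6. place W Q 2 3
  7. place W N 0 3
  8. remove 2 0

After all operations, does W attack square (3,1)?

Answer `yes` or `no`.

Answer: no

Derivation:
Op 1: place WN@(2,0)
Op 2: place BN@(2,4)
Op 3: place BB@(4,5)
Op 4: remove (4,5)
Op 5: place WB@(5,1)
Op 6: place WQ@(2,3)
Op 7: place WN@(0,3)
Op 8: remove (2,0)
Per-piece attacks for W:
  WN@(0,3): attacks (1,5) (2,4) (1,1) (2,2)
  WQ@(2,3): attacks (2,4) (2,2) (2,1) (2,0) (3,3) (4,3) (5,3) (1,3) (0,3) (3,4) (4,5) (3,2) (4,1) (5,0) (1,4) (0,5) (1,2) (0,1) [ray(0,1) blocked at (2,4); ray(-1,0) blocked at (0,3)]
  WB@(5,1): attacks (4,2) (3,3) (2,4) (4,0) [ray(-1,1) blocked at (2,4)]
W attacks (3,1): no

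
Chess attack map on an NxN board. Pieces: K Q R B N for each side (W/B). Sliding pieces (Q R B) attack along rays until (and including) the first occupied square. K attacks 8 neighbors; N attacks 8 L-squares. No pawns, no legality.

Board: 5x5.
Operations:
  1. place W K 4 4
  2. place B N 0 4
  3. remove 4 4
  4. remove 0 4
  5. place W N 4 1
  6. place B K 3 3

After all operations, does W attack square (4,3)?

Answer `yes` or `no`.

Op 1: place WK@(4,4)
Op 2: place BN@(0,4)
Op 3: remove (4,4)
Op 4: remove (0,4)
Op 5: place WN@(4,1)
Op 6: place BK@(3,3)
Per-piece attacks for W:
  WN@(4,1): attacks (3,3) (2,2) (2,0)
W attacks (4,3): no

Answer: no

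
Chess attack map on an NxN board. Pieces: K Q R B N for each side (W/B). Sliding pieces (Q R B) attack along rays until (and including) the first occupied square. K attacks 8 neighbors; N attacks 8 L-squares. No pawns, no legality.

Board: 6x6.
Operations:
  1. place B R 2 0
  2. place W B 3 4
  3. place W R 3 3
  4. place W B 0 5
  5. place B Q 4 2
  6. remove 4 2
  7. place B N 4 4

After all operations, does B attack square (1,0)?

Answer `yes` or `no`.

Answer: yes

Derivation:
Op 1: place BR@(2,0)
Op 2: place WB@(3,4)
Op 3: place WR@(3,3)
Op 4: place WB@(0,5)
Op 5: place BQ@(4,2)
Op 6: remove (4,2)
Op 7: place BN@(4,4)
Per-piece attacks for B:
  BR@(2,0): attacks (2,1) (2,2) (2,3) (2,4) (2,5) (3,0) (4,0) (5,0) (1,0) (0,0)
  BN@(4,4): attacks (2,5) (5,2) (3,2) (2,3)
B attacks (1,0): yes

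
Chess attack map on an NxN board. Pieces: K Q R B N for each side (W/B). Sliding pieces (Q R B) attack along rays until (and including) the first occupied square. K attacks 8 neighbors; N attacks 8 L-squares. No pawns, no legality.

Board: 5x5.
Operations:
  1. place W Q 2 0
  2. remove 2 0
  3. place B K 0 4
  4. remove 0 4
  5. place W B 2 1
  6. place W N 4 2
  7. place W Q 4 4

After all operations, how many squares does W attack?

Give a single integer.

Answer: 17

Derivation:
Op 1: place WQ@(2,0)
Op 2: remove (2,0)
Op 3: place BK@(0,4)
Op 4: remove (0,4)
Op 5: place WB@(2,1)
Op 6: place WN@(4,2)
Op 7: place WQ@(4,4)
Per-piece attacks for W:
  WB@(2,1): attacks (3,2) (4,3) (3,0) (1,2) (0,3) (1,0)
  WN@(4,2): attacks (3,4) (2,3) (3,0) (2,1)
  WQ@(4,4): attacks (4,3) (4,2) (3,4) (2,4) (1,4) (0,4) (3,3) (2,2) (1,1) (0,0) [ray(0,-1) blocked at (4,2)]
Union (17 distinct): (0,0) (0,3) (0,4) (1,0) (1,1) (1,2) (1,4) (2,1) (2,2) (2,3) (2,4) (3,0) (3,2) (3,3) (3,4) (4,2) (4,3)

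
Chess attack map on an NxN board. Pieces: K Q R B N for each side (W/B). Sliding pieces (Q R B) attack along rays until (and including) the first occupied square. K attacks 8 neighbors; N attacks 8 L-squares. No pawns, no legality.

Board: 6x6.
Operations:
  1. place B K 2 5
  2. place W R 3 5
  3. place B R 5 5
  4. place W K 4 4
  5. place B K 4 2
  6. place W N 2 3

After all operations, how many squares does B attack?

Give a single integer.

Answer: 16

Derivation:
Op 1: place BK@(2,5)
Op 2: place WR@(3,5)
Op 3: place BR@(5,5)
Op 4: place WK@(4,4)
Op 5: place BK@(4,2)
Op 6: place WN@(2,3)
Per-piece attacks for B:
  BK@(2,5): attacks (2,4) (3,5) (1,5) (3,4) (1,4)
  BK@(4,2): attacks (4,3) (4,1) (5,2) (3,2) (5,3) (5,1) (3,3) (3,1)
  BR@(5,5): attacks (5,4) (5,3) (5,2) (5,1) (5,0) (4,5) (3,5) [ray(-1,0) blocked at (3,5)]
Union (16 distinct): (1,4) (1,5) (2,4) (3,1) (3,2) (3,3) (3,4) (3,5) (4,1) (4,3) (4,5) (5,0) (5,1) (5,2) (5,3) (5,4)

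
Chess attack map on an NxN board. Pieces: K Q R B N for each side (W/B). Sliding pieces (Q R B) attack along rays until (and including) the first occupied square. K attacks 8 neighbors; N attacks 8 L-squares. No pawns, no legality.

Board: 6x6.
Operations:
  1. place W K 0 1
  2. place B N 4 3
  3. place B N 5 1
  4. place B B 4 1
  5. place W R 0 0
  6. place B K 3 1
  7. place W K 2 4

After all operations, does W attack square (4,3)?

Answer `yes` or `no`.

Answer: no

Derivation:
Op 1: place WK@(0,1)
Op 2: place BN@(4,3)
Op 3: place BN@(5,1)
Op 4: place BB@(4,1)
Op 5: place WR@(0,0)
Op 6: place BK@(3,1)
Op 7: place WK@(2,4)
Per-piece attacks for W:
  WR@(0,0): attacks (0,1) (1,0) (2,0) (3,0) (4,0) (5,0) [ray(0,1) blocked at (0,1)]
  WK@(0,1): attacks (0,2) (0,0) (1,1) (1,2) (1,0)
  WK@(2,4): attacks (2,5) (2,3) (3,4) (1,4) (3,5) (3,3) (1,5) (1,3)
W attacks (4,3): no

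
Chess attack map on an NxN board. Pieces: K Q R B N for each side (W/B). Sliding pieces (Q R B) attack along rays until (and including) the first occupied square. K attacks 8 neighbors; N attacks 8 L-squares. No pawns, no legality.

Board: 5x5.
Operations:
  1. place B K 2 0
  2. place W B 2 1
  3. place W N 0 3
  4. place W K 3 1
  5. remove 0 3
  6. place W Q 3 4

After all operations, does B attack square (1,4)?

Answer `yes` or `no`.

Answer: no

Derivation:
Op 1: place BK@(2,0)
Op 2: place WB@(2,1)
Op 3: place WN@(0,3)
Op 4: place WK@(3,1)
Op 5: remove (0,3)
Op 6: place WQ@(3,4)
Per-piece attacks for B:
  BK@(2,0): attacks (2,1) (3,0) (1,0) (3,1) (1,1)
B attacks (1,4): no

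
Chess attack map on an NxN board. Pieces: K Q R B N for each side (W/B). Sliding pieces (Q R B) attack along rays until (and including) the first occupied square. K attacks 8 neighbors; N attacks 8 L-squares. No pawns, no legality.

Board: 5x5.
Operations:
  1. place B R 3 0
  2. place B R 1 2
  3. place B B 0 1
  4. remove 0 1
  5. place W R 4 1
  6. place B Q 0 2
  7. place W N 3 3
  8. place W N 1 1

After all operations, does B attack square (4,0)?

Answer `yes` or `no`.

Op 1: place BR@(3,0)
Op 2: place BR@(1,2)
Op 3: place BB@(0,1)
Op 4: remove (0,1)
Op 5: place WR@(4,1)
Op 6: place BQ@(0,2)
Op 7: place WN@(3,3)
Op 8: place WN@(1,1)
Per-piece attacks for B:
  BQ@(0,2): attacks (0,3) (0,4) (0,1) (0,0) (1,2) (1,3) (2,4) (1,1) [ray(1,0) blocked at (1,2); ray(1,-1) blocked at (1,1)]
  BR@(1,2): attacks (1,3) (1,4) (1,1) (2,2) (3,2) (4,2) (0,2) [ray(0,-1) blocked at (1,1); ray(-1,0) blocked at (0,2)]
  BR@(3,0): attacks (3,1) (3,2) (3,3) (4,0) (2,0) (1,0) (0,0) [ray(0,1) blocked at (3,3)]
B attacks (4,0): yes

Answer: yes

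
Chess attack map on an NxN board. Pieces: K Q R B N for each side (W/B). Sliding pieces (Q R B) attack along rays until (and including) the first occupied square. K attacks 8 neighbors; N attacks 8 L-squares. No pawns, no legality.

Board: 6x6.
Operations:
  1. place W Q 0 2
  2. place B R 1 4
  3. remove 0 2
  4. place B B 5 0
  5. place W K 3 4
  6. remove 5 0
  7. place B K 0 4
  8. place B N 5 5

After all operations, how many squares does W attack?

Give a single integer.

Answer: 8

Derivation:
Op 1: place WQ@(0,2)
Op 2: place BR@(1,4)
Op 3: remove (0,2)
Op 4: place BB@(5,0)
Op 5: place WK@(3,4)
Op 6: remove (5,0)
Op 7: place BK@(0,4)
Op 8: place BN@(5,5)
Per-piece attacks for W:
  WK@(3,4): attacks (3,5) (3,3) (4,4) (2,4) (4,5) (4,3) (2,5) (2,3)
Union (8 distinct): (2,3) (2,4) (2,5) (3,3) (3,5) (4,3) (4,4) (4,5)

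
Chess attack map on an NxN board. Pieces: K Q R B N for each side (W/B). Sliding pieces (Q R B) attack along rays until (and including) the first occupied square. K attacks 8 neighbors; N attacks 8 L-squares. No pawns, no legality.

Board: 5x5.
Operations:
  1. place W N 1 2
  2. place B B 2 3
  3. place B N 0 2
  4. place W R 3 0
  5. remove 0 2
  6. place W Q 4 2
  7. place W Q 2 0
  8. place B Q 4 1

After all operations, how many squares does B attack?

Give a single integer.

Op 1: place WN@(1,2)
Op 2: place BB@(2,3)
Op 3: place BN@(0,2)
Op 4: place WR@(3,0)
Op 5: remove (0,2)
Op 6: place WQ@(4,2)
Op 7: place WQ@(2,0)
Op 8: place BQ@(4,1)
Per-piece attacks for B:
  BB@(2,3): attacks (3,4) (3,2) (4,1) (1,4) (1,2) [ray(1,-1) blocked at (4,1); ray(-1,-1) blocked at (1,2)]
  BQ@(4,1): attacks (4,2) (4,0) (3,1) (2,1) (1,1) (0,1) (3,2) (2,3) (3,0) [ray(0,1) blocked at (4,2); ray(-1,1) blocked at (2,3); ray(-1,-1) blocked at (3,0)]
Union (13 distinct): (0,1) (1,1) (1,2) (1,4) (2,1) (2,3) (3,0) (3,1) (3,2) (3,4) (4,0) (4,1) (4,2)

Answer: 13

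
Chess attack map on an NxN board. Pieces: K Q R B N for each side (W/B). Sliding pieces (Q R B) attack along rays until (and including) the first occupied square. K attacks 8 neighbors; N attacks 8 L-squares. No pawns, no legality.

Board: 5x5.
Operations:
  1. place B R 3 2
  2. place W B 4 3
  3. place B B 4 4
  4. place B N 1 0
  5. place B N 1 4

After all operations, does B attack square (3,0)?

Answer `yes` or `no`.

Answer: yes

Derivation:
Op 1: place BR@(3,2)
Op 2: place WB@(4,3)
Op 3: place BB@(4,4)
Op 4: place BN@(1,0)
Op 5: place BN@(1,4)
Per-piece attacks for B:
  BN@(1,0): attacks (2,2) (3,1) (0,2)
  BN@(1,4): attacks (2,2) (3,3) (0,2)
  BR@(3,2): attacks (3,3) (3,4) (3,1) (3,0) (4,2) (2,2) (1,2) (0,2)
  BB@(4,4): attacks (3,3) (2,2) (1,1) (0,0)
B attacks (3,0): yes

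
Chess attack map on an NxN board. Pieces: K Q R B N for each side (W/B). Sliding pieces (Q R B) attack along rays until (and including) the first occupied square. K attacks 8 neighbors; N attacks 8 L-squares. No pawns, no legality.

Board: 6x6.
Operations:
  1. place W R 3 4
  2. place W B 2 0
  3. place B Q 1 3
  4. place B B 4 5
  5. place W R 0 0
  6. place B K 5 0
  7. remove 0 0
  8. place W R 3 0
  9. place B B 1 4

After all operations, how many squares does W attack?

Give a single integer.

Op 1: place WR@(3,4)
Op 2: place WB@(2,0)
Op 3: place BQ@(1,3)
Op 4: place BB@(4,5)
Op 5: place WR@(0,0)
Op 6: place BK@(5,0)
Op 7: remove (0,0)
Op 8: place WR@(3,0)
Op 9: place BB@(1,4)
Per-piece attacks for W:
  WB@(2,0): attacks (3,1) (4,2) (5,3) (1,1) (0,2)
  WR@(3,0): attacks (3,1) (3,2) (3,3) (3,4) (4,0) (5,0) (2,0) [ray(0,1) blocked at (3,4); ray(1,0) blocked at (5,0); ray(-1,0) blocked at (2,0)]
  WR@(3,4): attacks (3,5) (3,3) (3,2) (3,1) (3,0) (4,4) (5,4) (2,4) (1,4) [ray(0,-1) blocked at (3,0); ray(-1,0) blocked at (1,4)]
Union (17 distinct): (0,2) (1,1) (1,4) (2,0) (2,4) (3,0) (3,1) (3,2) (3,3) (3,4) (3,5) (4,0) (4,2) (4,4) (5,0) (5,3) (5,4)

Answer: 17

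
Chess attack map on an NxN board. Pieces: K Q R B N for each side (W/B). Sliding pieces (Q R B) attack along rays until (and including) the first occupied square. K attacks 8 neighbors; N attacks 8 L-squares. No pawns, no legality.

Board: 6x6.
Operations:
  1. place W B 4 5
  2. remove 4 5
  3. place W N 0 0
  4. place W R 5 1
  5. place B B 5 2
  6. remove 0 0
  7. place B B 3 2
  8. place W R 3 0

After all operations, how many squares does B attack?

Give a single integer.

Op 1: place WB@(4,5)
Op 2: remove (4,5)
Op 3: place WN@(0,0)
Op 4: place WR@(5,1)
Op 5: place BB@(5,2)
Op 6: remove (0,0)
Op 7: place BB@(3,2)
Op 8: place WR@(3,0)
Per-piece attacks for B:
  BB@(3,2): attacks (4,3) (5,4) (4,1) (5,0) (2,3) (1,4) (0,5) (2,1) (1,0)
  BB@(5,2): attacks (4,3) (3,4) (2,5) (4,1) (3,0) [ray(-1,-1) blocked at (3,0)]
Union (12 distinct): (0,5) (1,0) (1,4) (2,1) (2,3) (2,5) (3,0) (3,4) (4,1) (4,3) (5,0) (5,4)

Answer: 12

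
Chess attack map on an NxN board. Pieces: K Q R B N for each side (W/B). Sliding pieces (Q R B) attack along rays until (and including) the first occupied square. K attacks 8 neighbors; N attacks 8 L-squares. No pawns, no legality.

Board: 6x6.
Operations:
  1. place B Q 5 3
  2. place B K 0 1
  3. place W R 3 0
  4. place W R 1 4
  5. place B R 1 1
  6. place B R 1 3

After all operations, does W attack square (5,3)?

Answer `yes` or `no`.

Op 1: place BQ@(5,3)
Op 2: place BK@(0,1)
Op 3: place WR@(3,0)
Op 4: place WR@(1,4)
Op 5: place BR@(1,1)
Op 6: place BR@(1,3)
Per-piece attacks for W:
  WR@(1,4): attacks (1,5) (1,3) (2,4) (3,4) (4,4) (5,4) (0,4) [ray(0,-1) blocked at (1,3)]
  WR@(3,0): attacks (3,1) (3,2) (3,3) (3,4) (3,5) (4,0) (5,0) (2,0) (1,0) (0,0)
W attacks (5,3): no

Answer: no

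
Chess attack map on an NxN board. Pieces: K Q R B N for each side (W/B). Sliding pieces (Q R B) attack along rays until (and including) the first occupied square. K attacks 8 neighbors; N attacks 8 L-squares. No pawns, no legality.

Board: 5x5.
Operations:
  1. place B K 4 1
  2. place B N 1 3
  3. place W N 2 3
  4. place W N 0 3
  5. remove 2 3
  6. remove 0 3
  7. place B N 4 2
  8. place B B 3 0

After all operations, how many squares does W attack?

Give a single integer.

Answer: 0

Derivation:
Op 1: place BK@(4,1)
Op 2: place BN@(1,3)
Op 3: place WN@(2,3)
Op 4: place WN@(0,3)
Op 5: remove (2,3)
Op 6: remove (0,3)
Op 7: place BN@(4,2)
Op 8: place BB@(3,0)
Per-piece attacks for W:
Union (0 distinct): (none)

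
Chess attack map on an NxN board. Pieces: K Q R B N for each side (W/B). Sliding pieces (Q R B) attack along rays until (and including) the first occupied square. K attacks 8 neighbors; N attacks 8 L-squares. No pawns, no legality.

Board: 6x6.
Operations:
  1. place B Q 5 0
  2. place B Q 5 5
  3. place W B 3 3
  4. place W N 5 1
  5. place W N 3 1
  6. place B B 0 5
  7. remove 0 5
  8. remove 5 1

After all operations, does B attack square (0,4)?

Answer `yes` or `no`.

Op 1: place BQ@(5,0)
Op 2: place BQ@(5,5)
Op 3: place WB@(3,3)
Op 4: place WN@(5,1)
Op 5: place WN@(3,1)
Op 6: place BB@(0,5)
Op 7: remove (0,5)
Op 8: remove (5,1)
Per-piece attacks for B:
  BQ@(5,0): attacks (5,1) (5,2) (5,3) (5,4) (5,5) (4,0) (3,0) (2,0) (1,0) (0,0) (4,1) (3,2) (2,3) (1,4) (0,5) [ray(0,1) blocked at (5,5)]
  BQ@(5,5): attacks (5,4) (5,3) (5,2) (5,1) (5,0) (4,5) (3,5) (2,5) (1,5) (0,5) (4,4) (3,3) [ray(0,-1) blocked at (5,0); ray(-1,-1) blocked at (3,3)]
B attacks (0,4): no

Answer: no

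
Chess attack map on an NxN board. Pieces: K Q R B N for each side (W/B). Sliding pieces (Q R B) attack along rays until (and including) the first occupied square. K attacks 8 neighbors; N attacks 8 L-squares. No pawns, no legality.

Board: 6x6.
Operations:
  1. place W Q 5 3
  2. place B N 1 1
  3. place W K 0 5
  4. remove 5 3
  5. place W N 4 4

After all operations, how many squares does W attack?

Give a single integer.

Answer: 7

Derivation:
Op 1: place WQ@(5,3)
Op 2: place BN@(1,1)
Op 3: place WK@(0,5)
Op 4: remove (5,3)
Op 5: place WN@(4,4)
Per-piece attacks for W:
  WK@(0,5): attacks (0,4) (1,5) (1,4)
  WN@(4,4): attacks (2,5) (5,2) (3,2) (2,3)
Union (7 distinct): (0,4) (1,4) (1,5) (2,3) (2,5) (3,2) (5,2)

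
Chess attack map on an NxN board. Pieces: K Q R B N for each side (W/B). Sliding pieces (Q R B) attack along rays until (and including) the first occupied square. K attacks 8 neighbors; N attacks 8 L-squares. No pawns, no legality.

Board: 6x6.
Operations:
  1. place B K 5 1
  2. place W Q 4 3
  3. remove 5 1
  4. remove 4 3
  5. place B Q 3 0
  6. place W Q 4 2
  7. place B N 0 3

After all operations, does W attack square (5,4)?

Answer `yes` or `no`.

Answer: no

Derivation:
Op 1: place BK@(5,1)
Op 2: place WQ@(4,3)
Op 3: remove (5,1)
Op 4: remove (4,3)
Op 5: place BQ@(3,0)
Op 6: place WQ@(4,2)
Op 7: place BN@(0,3)
Per-piece attacks for W:
  WQ@(4,2): attacks (4,3) (4,4) (4,5) (4,1) (4,0) (5,2) (3,2) (2,2) (1,2) (0,2) (5,3) (5,1) (3,3) (2,4) (1,5) (3,1) (2,0)
W attacks (5,4): no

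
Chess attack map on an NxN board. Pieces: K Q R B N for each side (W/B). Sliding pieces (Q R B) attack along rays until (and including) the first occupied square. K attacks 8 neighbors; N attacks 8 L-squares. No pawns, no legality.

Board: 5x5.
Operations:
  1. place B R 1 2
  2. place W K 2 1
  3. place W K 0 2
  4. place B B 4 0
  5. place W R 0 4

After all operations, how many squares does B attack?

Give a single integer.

Op 1: place BR@(1,2)
Op 2: place WK@(2,1)
Op 3: place WK@(0,2)
Op 4: place BB@(4,0)
Op 5: place WR@(0,4)
Per-piece attacks for B:
  BR@(1,2): attacks (1,3) (1,4) (1,1) (1,0) (2,2) (3,2) (4,2) (0,2) [ray(-1,0) blocked at (0,2)]
  BB@(4,0): attacks (3,1) (2,2) (1,3) (0,4) [ray(-1,1) blocked at (0,4)]
Union (10 distinct): (0,2) (0,4) (1,0) (1,1) (1,3) (1,4) (2,2) (3,1) (3,2) (4,2)

Answer: 10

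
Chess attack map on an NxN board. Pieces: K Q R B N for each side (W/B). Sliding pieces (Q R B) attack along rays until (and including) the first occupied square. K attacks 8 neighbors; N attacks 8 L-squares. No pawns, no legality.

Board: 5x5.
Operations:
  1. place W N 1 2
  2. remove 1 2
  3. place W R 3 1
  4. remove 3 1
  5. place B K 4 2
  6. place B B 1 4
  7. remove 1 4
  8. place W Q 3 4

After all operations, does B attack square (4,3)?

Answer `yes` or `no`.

Answer: yes

Derivation:
Op 1: place WN@(1,2)
Op 2: remove (1,2)
Op 3: place WR@(3,1)
Op 4: remove (3,1)
Op 5: place BK@(4,2)
Op 6: place BB@(1,4)
Op 7: remove (1,4)
Op 8: place WQ@(3,4)
Per-piece attacks for B:
  BK@(4,2): attacks (4,3) (4,1) (3,2) (3,3) (3,1)
B attacks (4,3): yes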